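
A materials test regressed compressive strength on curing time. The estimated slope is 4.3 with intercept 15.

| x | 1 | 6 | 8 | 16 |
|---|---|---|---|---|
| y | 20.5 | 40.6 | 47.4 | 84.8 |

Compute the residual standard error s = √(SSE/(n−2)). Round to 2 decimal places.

s = 1.80

x=1: ŷ = 15 + 4.3·1 = 19.3; e = 20.5 − 19.3 = 1.2
x=6: ŷ = 15 + 4.3·6 = 40.8; e = 40.6 − 40.8 = -0.2
x=8: ŷ = 15 + 4.3·8 = 49.4; e = 47.4 − 49.4 = -2
x=16: ŷ = 15 + 4.3·16 = 83.8; e = 84.8 − 83.8 = 1
SSE = 1.44 + 0.04 + 4 + 1 = 6.48
s = √(6.48/2) = √3.24 ≈ 1.80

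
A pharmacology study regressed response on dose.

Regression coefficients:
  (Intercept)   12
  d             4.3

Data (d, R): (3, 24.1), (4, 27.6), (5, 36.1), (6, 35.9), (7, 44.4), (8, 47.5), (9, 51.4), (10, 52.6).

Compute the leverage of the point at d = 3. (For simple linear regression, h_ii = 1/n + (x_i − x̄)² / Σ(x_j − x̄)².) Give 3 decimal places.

h = 0.417

d̄ = (3 + 4 + 5 + 6 + 7 + 8 + 9 + 10)/8 = 6.5
Σ(d − d̄)² = 12.25 + 6.25 + 2.25 + 0.25 + 0.25 + 2.25 + 6.25 + 12.25 = 42
h = 1/8 + (-3.5)²/42 = 0.125 + 0.291667 = 0.417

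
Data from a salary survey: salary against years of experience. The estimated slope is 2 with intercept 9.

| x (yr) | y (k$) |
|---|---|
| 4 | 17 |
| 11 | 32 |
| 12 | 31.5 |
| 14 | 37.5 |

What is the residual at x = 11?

e = 1

ŷ = 9 + 2·11 = 31
e = 32 − 31 = 1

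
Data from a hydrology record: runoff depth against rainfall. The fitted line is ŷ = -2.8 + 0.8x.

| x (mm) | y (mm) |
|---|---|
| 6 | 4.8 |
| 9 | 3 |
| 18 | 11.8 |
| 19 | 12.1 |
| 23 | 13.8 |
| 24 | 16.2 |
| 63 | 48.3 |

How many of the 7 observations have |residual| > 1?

3

x=6: ŷ = -2.8 + 0.8·6 = 2; r = 4.8 − 2 = 2.8
x=9: ŷ = -2.8 + 0.8·9 = 4.4; r = 3 − 4.4 = -1.4
x=18: ŷ = -2.8 + 0.8·18 = 11.6; r = 11.8 − 11.6 = 0.2
x=19: ŷ = -2.8 + 0.8·19 = 12.4; r = 12.1 − 12.4 = -0.3
x=23: ŷ = -2.8 + 0.8·23 = 15.6; r = 13.8 − 15.6 = -1.8
x=24: ŷ = -2.8 + 0.8·24 = 16.4; r = 16.2 − 16.4 = -0.2
x=63: ŷ = -2.8 + 0.8·63 = 47.6; r = 48.3 − 47.6 = 0.7
|r| > 1: x=6 (|r|=2.8), x=9 (|r|=1.4), x=23 (|r|=1.8) → 3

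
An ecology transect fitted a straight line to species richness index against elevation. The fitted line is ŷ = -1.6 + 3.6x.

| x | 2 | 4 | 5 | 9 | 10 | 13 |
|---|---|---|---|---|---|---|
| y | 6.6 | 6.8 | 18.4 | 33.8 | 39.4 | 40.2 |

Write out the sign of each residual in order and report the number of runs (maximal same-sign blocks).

x=2: ŷ = -1.6 + 3.6·2 = 5.6; r = 6.6 − 5.6 = 1
x=4: ŷ = -1.6 + 3.6·4 = 12.8; r = 6.8 − 12.8 = -6
x=5: ŷ = -1.6 + 3.6·5 = 16.4; r = 18.4 − 16.4 = 2
x=9: ŷ = -1.6 + 3.6·9 = 30.8; r = 33.8 − 30.8 = 3
x=10: ŷ = -1.6 + 3.6·10 = 34.4; r = 39.4 − 34.4 = 5
x=13: ŷ = -1.6 + 3.6·13 = 45.2; r = 40.2 − 45.2 = -5
Signs: + − + + + −
Runs: +×1, −×1, +×3, −×1 → 4

4 runs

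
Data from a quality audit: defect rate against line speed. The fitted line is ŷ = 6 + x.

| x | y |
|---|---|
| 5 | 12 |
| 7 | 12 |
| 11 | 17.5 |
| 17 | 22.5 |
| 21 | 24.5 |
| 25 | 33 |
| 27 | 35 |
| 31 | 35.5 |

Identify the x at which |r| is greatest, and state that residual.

x=5: ŷ = 6 + 5 = 11; r = 12 − 11 = 1
x=7: ŷ = 6 + 7 = 13; r = 12 − 13 = -1
x=11: ŷ = 6 + 11 = 17; r = 17.5 − 17 = 0.5
x=17: ŷ = 6 + 17 = 23; r = 22.5 − 23 = -0.5
x=21: ŷ = 6 + 21 = 27; r = 24.5 − 27 = -2.5
x=25: ŷ = 6 + 25 = 31; r = 33 − 31 = 2
x=27: ŷ = 6 + 27 = 33; r = 35 − 33 = 2
x=31: ŷ = 6 + 31 = 37; r = 35.5 − 37 = -1.5
Largest |r| is 2.5 at x = 21, residual -2.5.

x = 21, r = -2.5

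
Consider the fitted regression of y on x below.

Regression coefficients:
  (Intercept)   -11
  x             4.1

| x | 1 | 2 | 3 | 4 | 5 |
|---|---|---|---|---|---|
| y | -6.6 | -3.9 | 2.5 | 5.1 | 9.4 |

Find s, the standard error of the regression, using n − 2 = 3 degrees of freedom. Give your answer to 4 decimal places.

s = 0.9730

x=1: ŷ = -11 + 4.1·1 = -6.9; r = -6.6 − (-6.9) = 0.3
x=2: ŷ = -11 + 4.1·2 = -2.8; r = -3.9 − (-2.8) = -1.1
x=3: ŷ = -11 + 4.1·3 = 1.3; r = 2.5 − 1.3 = 1.2
x=4: ŷ = -11 + 4.1·4 = 5.4; r = 5.1 − 5.4 = -0.3
x=5: ŷ = -11 + 4.1·5 = 9.5; r = 9.4 − 9.5 = -0.1
SSE = 0.09 + 1.21 + 1.44 + 0.09 + 0.01 = 2.84
s = √(2.84/3) = √0.946667 ≈ 0.9730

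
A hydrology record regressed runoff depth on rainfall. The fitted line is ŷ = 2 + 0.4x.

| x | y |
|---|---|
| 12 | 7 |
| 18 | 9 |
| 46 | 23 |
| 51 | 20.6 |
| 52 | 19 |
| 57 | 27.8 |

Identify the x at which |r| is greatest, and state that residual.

x = 52, r = -3.8

x=12: ŷ = 2 + 0.4·12 = 6.8; r = 7 − 6.8 = 0.2
x=18: ŷ = 2 + 0.4·18 = 9.2; r = 9 − 9.2 = -0.2
x=46: ŷ = 2 + 0.4·46 = 20.4; r = 23 − 20.4 = 2.6
x=51: ŷ = 2 + 0.4·51 = 22.4; r = 20.6 − 22.4 = -1.8
x=52: ŷ = 2 + 0.4·52 = 22.8; r = 19 − 22.8 = -3.8
x=57: ŷ = 2 + 0.4·57 = 24.8; r = 27.8 − 24.8 = 3
Largest |r| is 3.8 at x = 52, residual -3.8.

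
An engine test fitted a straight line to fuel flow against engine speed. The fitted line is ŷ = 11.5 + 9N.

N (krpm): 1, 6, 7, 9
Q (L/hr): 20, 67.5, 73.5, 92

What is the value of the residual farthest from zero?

N=1: ŷ = 11.5 + 9·1 = 20.5; r = 20 − 20.5 = -0.5
N=6: ŷ = 11.5 + 9·6 = 65.5; r = 67.5 − 65.5 = 2
N=7: ŷ = 11.5 + 9·7 = 74.5; r = 73.5 − 74.5 = -1
N=9: ŷ = 11.5 + 9·9 = 92.5; r = 92 − 92.5 = -0.5
Largest |r| is 2 at N = 6, residual 2.

r = 2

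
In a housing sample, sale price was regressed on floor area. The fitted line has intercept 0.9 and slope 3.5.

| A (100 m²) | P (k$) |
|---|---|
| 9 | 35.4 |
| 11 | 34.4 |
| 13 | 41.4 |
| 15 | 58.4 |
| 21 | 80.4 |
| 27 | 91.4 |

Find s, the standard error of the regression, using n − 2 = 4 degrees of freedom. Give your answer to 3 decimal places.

s = 5.831

A=9: P̂ = 0.9 + 3.5·9 = 32.4; e = 35.4 − 32.4 = 3
A=11: P̂ = 0.9 + 3.5·11 = 39.4; e = 34.4 − 39.4 = -5
A=13: P̂ = 0.9 + 3.5·13 = 46.4; e = 41.4 − 46.4 = -5
A=15: P̂ = 0.9 + 3.5·15 = 53.4; e = 58.4 − 53.4 = 5
A=21: P̂ = 0.9 + 3.5·21 = 74.4; e = 80.4 − 74.4 = 6
A=27: P̂ = 0.9 + 3.5·27 = 95.4; e = 91.4 − 95.4 = -4
SSE = 9 + 25 + 25 + 25 + 36 + 16 = 136
s = √(136/4) = √34 ≈ 5.831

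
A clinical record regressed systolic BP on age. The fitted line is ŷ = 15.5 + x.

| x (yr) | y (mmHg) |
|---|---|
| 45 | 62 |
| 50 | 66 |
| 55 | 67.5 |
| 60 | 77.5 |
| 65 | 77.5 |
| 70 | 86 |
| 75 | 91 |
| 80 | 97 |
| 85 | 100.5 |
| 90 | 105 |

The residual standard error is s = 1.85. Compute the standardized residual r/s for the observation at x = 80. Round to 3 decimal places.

ŷ = 15.5 + 80 = 95.5
r = 97 − 95.5 = 1.5
r/s = 1.5 / 1.85 = 0.811

0.811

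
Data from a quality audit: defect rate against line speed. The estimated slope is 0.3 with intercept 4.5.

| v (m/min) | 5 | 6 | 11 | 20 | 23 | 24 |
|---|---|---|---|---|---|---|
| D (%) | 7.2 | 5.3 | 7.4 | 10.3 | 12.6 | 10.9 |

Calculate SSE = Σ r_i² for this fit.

SSE = 4.72

v=5: D̂ = 4.5 + 0.3·5 = 6; r = 7.2 − 6 = 1.2
v=6: D̂ = 4.5 + 0.3·6 = 6.3; r = 5.3 − 6.3 = -1
v=11: D̂ = 4.5 + 0.3·11 = 7.8; r = 7.4 − 7.8 = -0.4
v=20: D̂ = 4.5 + 0.3·20 = 10.5; r = 10.3 − 10.5 = -0.2
v=23: D̂ = 4.5 + 0.3·23 = 11.4; r = 12.6 − 11.4 = 1.2
v=24: D̂ = 4.5 + 0.3·24 = 11.7; r = 10.9 − 11.7 = -0.8
SSE = 1.44 + 1 + 0.16 + 0.04 + 1.44 + 0.64 = 4.72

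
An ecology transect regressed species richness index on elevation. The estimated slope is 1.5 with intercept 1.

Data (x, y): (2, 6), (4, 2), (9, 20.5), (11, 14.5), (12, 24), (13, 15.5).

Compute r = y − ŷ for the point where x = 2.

ŷ = 1 + 1.5·2 = 4
r = 6 − 4 = 2

r = 2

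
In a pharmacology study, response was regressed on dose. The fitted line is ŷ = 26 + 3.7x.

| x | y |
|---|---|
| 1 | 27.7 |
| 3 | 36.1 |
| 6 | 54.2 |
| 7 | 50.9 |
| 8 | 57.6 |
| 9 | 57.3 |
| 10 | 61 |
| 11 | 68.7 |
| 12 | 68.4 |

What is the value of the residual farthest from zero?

r = 6

x=1: ŷ = 26 + 3.7·1 = 29.7; r = 27.7 − 29.7 = -2
x=3: ŷ = 26 + 3.7·3 = 37.1; r = 36.1 − 37.1 = -1
x=6: ŷ = 26 + 3.7·6 = 48.2; r = 54.2 − 48.2 = 6
x=7: ŷ = 26 + 3.7·7 = 51.9; r = 50.9 − 51.9 = -1
x=8: ŷ = 26 + 3.7·8 = 55.6; r = 57.6 − 55.6 = 2
x=9: ŷ = 26 + 3.7·9 = 59.3; r = 57.3 − 59.3 = -2
x=10: ŷ = 26 + 3.7·10 = 63; r = 61 − 63 = -2
x=11: ŷ = 26 + 3.7·11 = 66.7; r = 68.7 − 66.7 = 2
x=12: ŷ = 26 + 3.7·12 = 70.4; r = 68.4 − 70.4 = -2
Largest |r| is 6 at x = 6, residual 6.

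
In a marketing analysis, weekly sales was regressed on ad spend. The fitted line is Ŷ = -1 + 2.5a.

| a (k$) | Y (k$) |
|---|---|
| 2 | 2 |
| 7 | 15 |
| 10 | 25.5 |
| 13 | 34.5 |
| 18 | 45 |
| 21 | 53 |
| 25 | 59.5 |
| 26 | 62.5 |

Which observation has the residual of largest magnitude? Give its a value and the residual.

a = 13, r = 3

a=2: Ŷ = -1 + 2.5·2 = 4; r = 2 − 4 = -2
a=7: Ŷ = -1 + 2.5·7 = 16.5; r = 15 − 16.5 = -1.5
a=10: Ŷ = -1 + 2.5·10 = 24; r = 25.5 − 24 = 1.5
a=13: Ŷ = -1 + 2.5·13 = 31.5; r = 34.5 − 31.5 = 3
a=18: Ŷ = -1 + 2.5·18 = 44; r = 45 − 44 = 1
a=21: Ŷ = -1 + 2.5·21 = 51.5; r = 53 − 51.5 = 1.5
a=25: Ŷ = -1 + 2.5·25 = 61.5; r = 59.5 − 61.5 = -2
a=26: Ŷ = -1 + 2.5·26 = 64; r = 62.5 − 64 = -1.5
Largest |r| is 3 at a = 13, residual 3.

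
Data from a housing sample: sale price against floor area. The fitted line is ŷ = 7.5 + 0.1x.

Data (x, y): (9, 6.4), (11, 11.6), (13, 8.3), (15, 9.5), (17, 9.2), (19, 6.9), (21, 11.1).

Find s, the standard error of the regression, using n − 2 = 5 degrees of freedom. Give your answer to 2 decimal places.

x=9: ŷ = 7.5 + 0.1·9 = 8.4; e = 6.4 − 8.4 = -2
x=11: ŷ = 7.5 + 0.1·11 = 8.6; e = 11.6 − 8.6 = 3
x=13: ŷ = 7.5 + 0.1·13 = 8.8; e = 8.3 − 8.8 = -0.5
x=15: ŷ = 7.5 + 0.1·15 = 9; e = 9.5 − 9 = 0.5
x=17: ŷ = 7.5 + 0.1·17 = 9.2; e = 9.2 − 9.2 = 0
x=19: ŷ = 7.5 + 0.1·19 = 9.4; e = 6.9 − 9.4 = -2.5
x=21: ŷ = 7.5 + 0.1·21 = 9.6; e = 11.1 − 9.6 = 1.5
SSE = 4 + 9 + 0.25 + 0.25 + 0 + 6.25 + 2.25 = 22
s = √(22/5) = √4.4 ≈ 2.10

s = 2.10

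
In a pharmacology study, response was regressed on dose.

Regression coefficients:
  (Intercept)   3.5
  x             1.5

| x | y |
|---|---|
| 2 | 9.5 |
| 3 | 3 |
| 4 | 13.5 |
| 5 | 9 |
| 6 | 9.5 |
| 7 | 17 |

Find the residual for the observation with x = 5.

e = -2

ŷ = 3.5 + 1.5·5 = 11
e = 9 − 11 = -2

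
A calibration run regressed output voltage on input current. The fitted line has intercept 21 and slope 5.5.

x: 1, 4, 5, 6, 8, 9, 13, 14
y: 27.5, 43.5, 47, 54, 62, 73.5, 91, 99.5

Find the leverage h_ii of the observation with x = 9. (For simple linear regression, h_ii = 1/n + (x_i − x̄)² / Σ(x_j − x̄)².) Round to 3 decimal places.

x̄ = (1 + 4 + 5 + 6 + 8 + 9 + 13 + 14)/8 = 7.5
Σ(x − x̄)² = 42.25 + 12.25 + 6.25 + 2.25 + 0.25 + 2.25 + 30.25 + 42.25 = 138
h = 1/8 + (1.5)²/138 = 0.125 + 0.0163043 = 0.141

h = 0.141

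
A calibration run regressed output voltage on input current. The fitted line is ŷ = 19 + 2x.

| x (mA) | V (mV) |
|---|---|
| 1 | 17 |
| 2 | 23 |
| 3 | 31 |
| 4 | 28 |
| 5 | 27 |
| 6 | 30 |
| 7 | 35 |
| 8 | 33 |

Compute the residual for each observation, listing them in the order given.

x=1: ŷ = 19 + 2·1 = 21; r = 17 − 21 = -4
x=2: ŷ = 19 + 2·2 = 23; r = 23 − 23 = 0
x=3: ŷ = 19 + 2·3 = 25; r = 31 − 25 = 6
x=4: ŷ = 19 + 2·4 = 27; r = 28 − 27 = 1
x=5: ŷ = 19 + 2·5 = 29; r = 27 − 29 = -2
x=6: ŷ = 19 + 2·6 = 31; r = 30 − 31 = -1
x=7: ŷ = 19 + 2·7 = 33; r = 35 − 33 = 2
x=8: ŷ = 19 + 2·8 = 35; r = 33 − 35 = -2

-4, 0, 6, 1, -2, -1, 2, -2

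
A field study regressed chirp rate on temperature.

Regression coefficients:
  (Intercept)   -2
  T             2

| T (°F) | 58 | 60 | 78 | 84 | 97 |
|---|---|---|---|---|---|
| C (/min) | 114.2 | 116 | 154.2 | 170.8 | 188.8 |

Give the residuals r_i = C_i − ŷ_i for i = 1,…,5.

0.2, -2, 0.2, 4.8, -3.2

T=58: ŷ = -2 + 2·58 = 114; r = 114.2 − 114 = 0.2
T=60: ŷ = -2 + 2·60 = 118; r = 116 − 118 = -2
T=78: ŷ = -2 + 2·78 = 154; r = 154.2 − 154 = 0.2
T=84: ŷ = -2 + 2·84 = 166; r = 170.8 − 166 = 4.8
T=97: ŷ = -2 + 2·97 = 192; r = 188.8 − 192 = -3.2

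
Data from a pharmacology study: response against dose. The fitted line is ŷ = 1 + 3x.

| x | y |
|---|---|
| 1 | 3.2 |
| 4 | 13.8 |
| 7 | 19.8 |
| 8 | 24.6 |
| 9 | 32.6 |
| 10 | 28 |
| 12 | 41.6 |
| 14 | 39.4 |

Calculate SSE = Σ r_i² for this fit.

SSE = 70.56

x=1: ŷ = 1 + 3·1 = 4; r = 3.2 − 4 = -0.8
x=4: ŷ = 1 + 3·4 = 13; r = 13.8 − 13 = 0.8
x=7: ŷ = 1 + 3·7 = 22; r = 19.8 − 22 = -2.2
x=8: ŷ = 1 + 3·8 = 25; r = 24.6 − 25 = -0.4
x=9: ŷ = 1 + 3·9 = 28; r = 32.6 − 28 = 4.6
x=10: ŷ = 1 + 3·10 = 31; r = 28 − 31 = -3
x=12: ŷ = 1 + 3·12 = 37; r = 41.6 − 37 = 4.6
x=14: ŷ = 1 + 3·14 = 43; r = 39.4 − 43 = -3.6
SSE = 0.64 + 0.64 + 4.84 + 0.16 + 21.16 + 9 + 21.16 + 12.96 = 70.56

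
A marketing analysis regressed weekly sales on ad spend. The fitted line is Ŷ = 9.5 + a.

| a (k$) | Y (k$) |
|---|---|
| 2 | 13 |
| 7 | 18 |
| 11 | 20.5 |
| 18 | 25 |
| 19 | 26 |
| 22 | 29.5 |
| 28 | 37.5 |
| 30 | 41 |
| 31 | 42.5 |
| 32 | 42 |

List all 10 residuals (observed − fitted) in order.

1.5, 1.5, 0, -2.5, -2.5, -2, 0, 1.5, 2, 0.5

a=2: Ŷ = 9.5 + 2 = 11.5; e = 13 − 11.5 = 1.5
a=7: Ŷ = 9.5 + 7 = 16.5; e = 18 − 16.5 = 1.5
a=11: Ŷ = 9.5 + 11 = 20.5; e = 20.5 − 20.5 = 0
a=18: Ŷ = 9.5 + 18 = 27.5; e = 25 − 27.5 = -2.5
a=19: Ŷ = 9.5 + 19 = 28.5; e = 26 − 28.5 = -2.5
a=22: Ŷ = 9.5 + 22 = 31.5; e = 29.5 − 31.5 = -2
a=28: Ŷ = 9.5 + 28 = 37.5; e = 37.5 − 37.5 = 0
a=30: Ŷ = 9.5 + 30 = 39.5; e = 41 − 39.5 = 1.5
a=31: Ŷ = 9.5 + 31 = 40.5; e = 42.5 − 40.5 = 2
a=32: Ŷ = 9.5 + 32 = 41.5; e = 42 − 41.5 = 0.5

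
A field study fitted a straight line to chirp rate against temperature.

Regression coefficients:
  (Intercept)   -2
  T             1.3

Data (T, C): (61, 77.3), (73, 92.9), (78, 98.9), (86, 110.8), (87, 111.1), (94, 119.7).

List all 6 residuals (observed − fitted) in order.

T=61: Ĉ = -2 + 1.3·61 = 77.3; e = 77.3 − 77.3 = 0
T=73: Ĉ = -2 + 1.3·73 = 92.9; e = 92.9 − 92.9 = 0
T=78: Ĉ = -2 + 1.3·78 = 99.4; e = 98.9 − 99.4 = -0.5
T=86: Ĉ = -2 + 1.3·86 = 109.8; e = 110.8 − 109.8 = 1
T=87: Ĉ = -2 + 1.3·87 = 111.1; e = 111.1 − 111.1 = 0
T=94: Ĉ = -2 + 1.3·94 = 120.2; e = 119.7 − 120.2 = -0.5

0, 0, -0.5, 1, 0, -0.5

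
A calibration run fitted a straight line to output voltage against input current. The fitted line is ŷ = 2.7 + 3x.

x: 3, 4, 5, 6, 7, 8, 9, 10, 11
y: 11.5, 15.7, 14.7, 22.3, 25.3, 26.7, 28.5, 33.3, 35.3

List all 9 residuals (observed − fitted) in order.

x=3: ŷ = 2.7 + 3·3 = 11.7; r = 11.5 − 11.7 = -0.2
x=4: ŷ = 2.7 + 3·4 = 14.7; r = 15.7 − 14.7 = 1
x=5: ŷ = 2.7 + 3·5 = 17.7; r = 14.7 − 17.7 = -3
x=6: ŷ = 2.7 + 3·6 = 20.7; r = 22.3 − 20.7 = 1.6
x=7: ŷ = 2.7 + 3·7 = 23.7; r = 25.3 − 23.7 = 1.6
x=8: ŷ = 2.7 + 3·8 = 26.7; r = 26.7 − 26.7 = 0
x=9: ŷ = 2.7 + 3·9 = 29.7; r = 28.5 − 29.7 = -1.2
x=10: ŷ = 2.7 + 3·10 = 32.7; r = 33.3 − 32.7 = 0.6
x=11: ŷ = 2.7 + 3·11 = 35.7; r = 35.3 − 35.7 = -0.4

-0.2, 1, -3, 1.6, 1.6, 0, -1.2, 0.6, -0.4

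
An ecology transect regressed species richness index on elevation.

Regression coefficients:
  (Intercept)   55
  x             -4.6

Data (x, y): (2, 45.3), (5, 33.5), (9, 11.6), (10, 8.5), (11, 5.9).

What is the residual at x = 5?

ŷ = 55 − 4.6·5 = 32
r = 33.5 − 32 = 1.5

r = 1.5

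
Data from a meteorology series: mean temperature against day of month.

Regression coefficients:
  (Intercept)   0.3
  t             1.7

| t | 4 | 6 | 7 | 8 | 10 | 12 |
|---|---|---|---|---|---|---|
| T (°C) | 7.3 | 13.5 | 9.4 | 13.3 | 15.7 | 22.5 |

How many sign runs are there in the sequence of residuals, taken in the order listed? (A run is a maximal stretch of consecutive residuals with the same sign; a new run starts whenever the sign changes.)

3 runs

t=4: T̂ = 0.3 + 1.7·4 = 7.1; e = 7.3 − 7.1 = 0.2
t=6: T̂ = 0.3 + 1.7·6 = 10.5; e = 13.5 − 10.5 = 3
t=7: T̂ = 0.3 + 1.7·7 = 12.2; e = 9.4 − 12.2 = -2.8
t=8: T̂ = 0.3 + 1.7·8 = 13.9; e = 13.3 − 13.9 = -0.6
t=10: T̂ = 0.3 + 1.7·10 = 17.3; e = 15.7 − 17.3 = -1.6
t=12: T̂ = 0.3 + 1.7·12 = 20.7; e = 22.5 − 20.7 = 1.8
Signs: + + − − − +
Runs: +×2, −×3, +×1 → 3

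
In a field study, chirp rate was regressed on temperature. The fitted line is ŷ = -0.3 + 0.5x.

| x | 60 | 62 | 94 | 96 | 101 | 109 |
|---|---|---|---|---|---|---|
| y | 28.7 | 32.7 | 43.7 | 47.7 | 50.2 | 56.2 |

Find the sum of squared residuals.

SSE = 18

x=60: ŷ = -0.3 + 0.5·60 = 29.7; r = 28.7 − 29.7 = -1
x=62: ŷ = -0.3 + 0.5·62 = 30.7; r = 32.7 − 30.7 = 2
x=94: ŷ = -0.3 + 0.5·94 = 46.7; r = 43.7 − 46.7 = -3
x=96: ŷ = -0.3 + 0.5·96 = 47.7; r = 47.7 − 47.7 = 0
x=101: ŷ = -0.3 + 0.5·101 = 50.2; r = 50.2 − 50.2 = 0
x=109: ŷ = -0.3 + 0.5·109 = 54.2; r = 56.2 − 54.2 = 2
SSE = 1 + 4 + 9 + 0 + 0 + 4 = 18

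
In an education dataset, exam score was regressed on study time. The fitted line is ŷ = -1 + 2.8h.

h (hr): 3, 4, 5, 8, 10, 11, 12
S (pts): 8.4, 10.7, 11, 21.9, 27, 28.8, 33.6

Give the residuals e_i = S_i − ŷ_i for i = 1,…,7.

h=3: ŷ = -1 + 2.8·3 = 7.4; e = 8.4 − 7.4 = 1
h=4: ŷ = -1 + 2.8·4 = 10.2; e = 10.7 − 10.2 = 0.5
h=5: ŷ = -1 + 2.8·5 = 13; e = 11 − 13 = -2
h=8: ŷ = -1 + 2.8·8 = 21.4; e = 21.9 − 21.4 = 0.5
h=10: ŷ = -1 + 2.8·10 = 27; e = 27 − 27 = 0
h=11: ŷ = -1 + 2.8·11 = 29.8; e = 28.8 − 29.8 = -1
h=12: ŷ = -1 + 2.8·12 = 32.6; e = 33.6 − 32.6 = 1

1, 0.5, -2, 0.5, 0, -1, 1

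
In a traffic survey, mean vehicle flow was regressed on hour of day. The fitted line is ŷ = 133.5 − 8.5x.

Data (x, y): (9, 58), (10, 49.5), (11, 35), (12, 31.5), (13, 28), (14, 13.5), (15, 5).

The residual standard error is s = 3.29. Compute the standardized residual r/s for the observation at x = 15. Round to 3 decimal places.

-0.304

ŷ = 133.5 − 8.5·15 = 6
r = 5 − 6 = -1
r/s = -1 / 3.29 = -0.304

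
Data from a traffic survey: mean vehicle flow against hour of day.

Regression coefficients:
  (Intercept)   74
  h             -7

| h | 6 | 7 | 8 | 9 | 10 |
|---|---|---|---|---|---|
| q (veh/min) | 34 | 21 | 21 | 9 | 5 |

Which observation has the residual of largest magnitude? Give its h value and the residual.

h = 7, e = -4

h=6: q̂ = 74 − 7·6 = 32; e = 34 − 32 = 2
h=7: q̂ = 74 − 7·7 = 25; e = 21 − 25 = -4
h=8: q̂ = 74 − 7·8 = 18; e = 21 − 18 = 3
h=9: q̂ = 74 − 7·9 = 11; e = 9 − 11 = -2
h=10: q̂ = 74 − 7·10 = 4; e = 5 − 4 = 1
Largest |e| is 4 at h = 7, residual -4.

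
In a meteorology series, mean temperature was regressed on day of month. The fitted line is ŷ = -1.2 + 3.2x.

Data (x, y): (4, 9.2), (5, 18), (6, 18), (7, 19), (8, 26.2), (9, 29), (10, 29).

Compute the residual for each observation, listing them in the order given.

x=4: ŷ = -1.2 + 3.2·4 = 11.6; e = 9.2 − 11.6 = -2.4
x=5: ŷ = -1.2 + 3.2·5 = 14.8; e = 18 − 14.8 = 3.2
x=6: ŷ = -1.2 + 3.2·6 = 18; e = 18 − 18 = 0
x=7: ŷ = -1.2 + 3.2·7 = 21.2; e = 19 − 21.2 = -2.2
x=8: ŷ = -1.2 + 3.2·8 = 24.4; e = 26.2 − 24.4 = 1.8
x=9: ŷ = -1.2 + 3.2·9 = 27.6; e = 29 − 27.6 = 1.4
x=10: ŷ = -1.2 + 3.2·10 = 30.8; e = 29 − 30.8 = -1.8

-2.4, 3.2, 0, -2.2, 1.8, 1.4, -1.8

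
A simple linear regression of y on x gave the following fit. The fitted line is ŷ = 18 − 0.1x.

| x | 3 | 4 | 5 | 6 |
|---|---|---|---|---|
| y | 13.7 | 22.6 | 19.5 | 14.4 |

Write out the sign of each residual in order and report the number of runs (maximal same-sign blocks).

3 runs

x=3: ŷ = 18 − 0.1·3 = 17.7; r = 13.7 − 17.7 = -4
x=4: ŷ = 18 − 0.1·4 = 17.6; r = 22.6 − 17.6 = 5
x=5: ŷ = 18 − 0.1·5 = 17.5; r = 19.5 − 17.5 = 2
x=6: ŷ = 18 − 0.1·6 = 17.4; r = 14.4 − 17.4 = -3
Signs: − + + −
Runs: −×1, +×2, −×1 → 3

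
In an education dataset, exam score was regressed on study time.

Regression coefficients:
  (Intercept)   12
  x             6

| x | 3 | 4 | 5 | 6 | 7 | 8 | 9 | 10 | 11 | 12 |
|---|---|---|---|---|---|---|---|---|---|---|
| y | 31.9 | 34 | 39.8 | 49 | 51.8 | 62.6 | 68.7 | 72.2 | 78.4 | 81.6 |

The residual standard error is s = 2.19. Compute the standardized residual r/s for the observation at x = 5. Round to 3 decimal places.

ŷ = 12 + 6·5 = 42
r = 39.8 − 42 = -2.2
r/s = -2.2 / 2.19 = -1.005

-1.005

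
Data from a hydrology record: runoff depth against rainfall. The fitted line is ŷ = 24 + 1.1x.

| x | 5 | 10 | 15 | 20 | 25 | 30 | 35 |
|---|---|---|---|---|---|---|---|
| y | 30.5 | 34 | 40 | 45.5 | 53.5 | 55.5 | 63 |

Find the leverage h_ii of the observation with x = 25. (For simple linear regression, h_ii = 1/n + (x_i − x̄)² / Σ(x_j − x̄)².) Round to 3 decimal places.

h = 0.179

x̄ = (5 + 10 + 15 + 20 + 25 + 30 + 35)/7 = 20
Σ(x − x̄)² = 225 + 100 + 25 + 0 + 25 + 100 + 225 = 700
h = 1/7 + (5)²/700 = 0.142857 + 0.0357143 = 0.179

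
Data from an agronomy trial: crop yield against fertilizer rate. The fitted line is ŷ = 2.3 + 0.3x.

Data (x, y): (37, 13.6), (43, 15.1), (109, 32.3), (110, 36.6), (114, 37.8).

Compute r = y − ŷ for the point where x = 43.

ŷ = 2.3 + 0.3·43 = 15.2
r = 15.1 − 15.2 = -0.1

r = -0.1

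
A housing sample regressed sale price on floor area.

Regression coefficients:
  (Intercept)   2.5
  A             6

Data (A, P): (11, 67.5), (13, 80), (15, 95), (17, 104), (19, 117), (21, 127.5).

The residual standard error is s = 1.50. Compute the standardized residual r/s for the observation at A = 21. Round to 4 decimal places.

-0.6667

ŷ = 2.5 + 6·21 = 128.5
r = 127.5 − 128.5 = -1
r/s = -1 / 1.50 = -0.6667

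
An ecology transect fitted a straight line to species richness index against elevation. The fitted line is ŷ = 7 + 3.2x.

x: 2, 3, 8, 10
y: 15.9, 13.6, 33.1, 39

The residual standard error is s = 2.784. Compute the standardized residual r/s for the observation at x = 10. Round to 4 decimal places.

0.0000

ŷ = 7 + 3.2·10 = 39
r = 39 − 39 = 0
r/s = 0 / 2.784 = 0.0000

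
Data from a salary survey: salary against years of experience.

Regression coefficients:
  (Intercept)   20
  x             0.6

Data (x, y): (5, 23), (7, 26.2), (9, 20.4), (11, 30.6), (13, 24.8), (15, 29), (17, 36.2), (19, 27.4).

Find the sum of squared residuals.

x=5: ŷ = 20 + 0.6·5 = 23; e = 23 − 23 = 0
x=7: ŷ = 20 + 0.6·7 = 24.2; e = 26.2 − 24.2 = 2
x=9: ŷ = 20 + 0.6·9 = 25.4; e = 20.4 − 25.4 = -5
x=11: ŷ = 20 + 0.6·11 = 26.6; e = 30.6 − 26.6 = 4
x=13: ŷ = 20 + 0.6·13 = 27.8; e = 24.8 − 27.8 = -3
x=15: ŷ = 20 + 0.6·15 = 29; e = 29 − 29 = 0
x=17: ŷ = 20 + 0.6·17 = 30.2; e = 36.2 − 30.2 = 6
x=19: ŷ = 20 + 0.6·19 = 31.4; e = 27.4 − 31.4 = -4
SSE = 0 + 4 + 25 + 16 + 9 + 0 + 36 + 16 = 106

SSE = 106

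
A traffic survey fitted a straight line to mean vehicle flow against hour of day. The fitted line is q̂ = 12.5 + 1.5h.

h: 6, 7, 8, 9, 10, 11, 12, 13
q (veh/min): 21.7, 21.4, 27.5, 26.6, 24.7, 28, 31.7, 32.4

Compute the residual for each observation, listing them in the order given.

0.2, -1.6, 3, 0.6, -2.8, -1, 1.2, 0.4

h=6: q̂ = 12.5 + 1.5·6 = 21.5; r = 21.7 − 21.5 = 0.2
h=7: q̂ = 12.5 + 1.5·7 = 23; r = 21.4 − 23 = -1.6
h=8: q̂ = 12.5 + 1.5·8 = 24.5; r = 27.5 − 24.5 = 3
h=9: q̂ = 12.5 + 1.5·9 = 26; r = 26.6 − 26 = 0.6
h=10: q̂ = 12.5 + 1.5·10 = 27.5; r = 24.7 − 27.5 = -2.8
h=11: q̂ = 12.5 + 1.5·11 = 29; r = 28 − 29 = -1
h=12: q̂ = 12.5 + 1.5·12 = 30.5; r = 31.7 − 30.5 = 1.2
h=13: q̂ = 12.5 + 1.5·13 = 32; r = 32.4 − 32 = 0.4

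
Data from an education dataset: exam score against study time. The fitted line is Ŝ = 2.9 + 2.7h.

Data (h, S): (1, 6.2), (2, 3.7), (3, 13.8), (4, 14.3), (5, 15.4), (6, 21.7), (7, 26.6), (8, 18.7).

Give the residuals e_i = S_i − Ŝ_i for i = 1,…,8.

0.6, -4.6, 2.8, 0.6, -1, 2.6, 4.8, -5.8

h=1: Ŝ = 2.9 + 2.7·1 = 5.6; e = 6.2 − 5.6 = 0.6
h=2: Ŝ = 2.9 + 2.7·2 = 8.3; e = 3.7 − 8.3 = -4.6
h=3: Ŝ = 2.9 + 2.7·3 = 11; e = 13.8 − 11 = 2.8
h=4: Ŝ = 2.9 + 2.7·4 = 13.7; e = 14.3 − 13.7 = 0.6
h=5: Ŝ = 2.9 + 2.7·5 = 16.4; e = 15.4 − 16.4 = -1
h=6: Ŝ = 2.9 + 2.7·6 = 19.1; e = 21.7 − 19.1 = 2.6
h=7: Ŝ = 2.9 + 2.7·7 = 21.8; e = 26.6 − 21.8 = 4.8
h=8: Ŝ = 2.9 + 2.7·8 = 24.5; e = 18.7 − 24.5 = -5.8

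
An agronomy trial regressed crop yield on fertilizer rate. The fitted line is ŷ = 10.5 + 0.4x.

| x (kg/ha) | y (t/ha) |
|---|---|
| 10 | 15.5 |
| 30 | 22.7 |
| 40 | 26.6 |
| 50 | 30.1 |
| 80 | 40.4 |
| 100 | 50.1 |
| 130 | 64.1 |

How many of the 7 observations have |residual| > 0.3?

x=10: ŷ = 10.5 + 0.4·10 = 14.5; e = 15.5 − 14.5 = 1
x=30: ŷ = 10.5 + 0.4·30 = 22.5; e = 22.7 − 22.5 = 0.2
x=40: ŷ = 10.5 + 0.4·40 = 26.5; e = 26.6 − 26.5 = 0.1
x=50: ŷ = 10.5 + 0.4·50 = 30.5; e = 30.1 − 30.5 = -0.4
x=80: ŷ = 10.5 + 0.4·80 = 42.5; e = 40.4 − 42.5 = -2.1
x=100: ŷ = 10.5 + 0.4·100 = 50.5; e = 50.1 − 50.5 = -0.4
x=130: ŷ = 10.5 + 0.4·130 = 62.5; e = 64.1 − 62.5 = 1.6
|e| > 0.3: x=10 (|e|=1), x=50 (|e|=0.4), x=80 (|e|=2.1), x=100 (|e|=0.4), x=130 (|e|=1.6) → 5

5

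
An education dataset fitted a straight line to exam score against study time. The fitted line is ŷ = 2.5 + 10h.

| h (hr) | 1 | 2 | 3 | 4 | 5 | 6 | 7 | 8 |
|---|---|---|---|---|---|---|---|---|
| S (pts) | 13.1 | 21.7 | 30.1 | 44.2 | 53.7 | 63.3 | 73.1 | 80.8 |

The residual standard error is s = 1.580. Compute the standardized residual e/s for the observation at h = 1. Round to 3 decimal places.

0.380

ŷ = 2.5 + 10·1 = 12.5
e = 13.1 − 12.5 = 0.6
e/s = 0.6 / 1.580 = 0.380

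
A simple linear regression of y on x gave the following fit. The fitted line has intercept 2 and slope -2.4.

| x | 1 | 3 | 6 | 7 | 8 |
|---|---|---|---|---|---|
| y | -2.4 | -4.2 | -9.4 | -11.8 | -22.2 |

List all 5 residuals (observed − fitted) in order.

-2, 1, 3, 3, -5

x=1: ŷ = 2 − 2.4·1 = -0.4; r = -2.4 − (-0.4) = -2
x=3: ŷ = 2 − 2.4·3 = -5.2; r = -4.2 − (-5.2) = 1
x=6: ŷ = 2 − 2.4·6 = -12.4; r = -9.4 − (-12.4) = 3
x=7: ŷ = 2 − 2.4·7 = -14.8; r = -11.8 − (-14.8) = 3
x=8: ŷ = 2 − 2.4·8 = -17.2; r = -22.2 − (-17.2) = -5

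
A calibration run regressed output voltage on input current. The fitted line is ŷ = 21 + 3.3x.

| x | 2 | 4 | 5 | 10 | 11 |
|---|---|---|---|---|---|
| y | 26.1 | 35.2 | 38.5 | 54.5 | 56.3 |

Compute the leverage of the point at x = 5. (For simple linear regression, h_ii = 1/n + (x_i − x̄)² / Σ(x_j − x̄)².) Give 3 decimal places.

x̄ = (2 + 4 + 5 + 10 + 11)/5 = 6.4
Σ(x − x̄)² = 19.36 + 5.76 + 1.96 + 12.96 + 21.16 = 61.2
h = 1/5 + (-1.4)²/61.2 = 0.2 + 0.0320261 = 0.232

h = 0.232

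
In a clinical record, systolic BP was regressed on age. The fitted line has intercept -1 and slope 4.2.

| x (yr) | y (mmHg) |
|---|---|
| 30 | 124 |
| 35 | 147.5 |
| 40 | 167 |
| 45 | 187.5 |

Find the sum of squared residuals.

SSE = 3.5

x=30: ŷ = -1 + 4.2·30 = 125; e = 124 − 125 = -1
x=35: ŷ = -1 + 4.2·35 = 146; e = 147.5 − 146 = 1.5
x=40: ŷ = -1 + 4.2·40 = 167; e = 167 − 167 = 0
x=45: ŷ = -1 + 4.2·45 = 188; e = 187.5 − 188 = -0.5
SSE = 1 + 2.25 + 0 + 0.25 = 3.5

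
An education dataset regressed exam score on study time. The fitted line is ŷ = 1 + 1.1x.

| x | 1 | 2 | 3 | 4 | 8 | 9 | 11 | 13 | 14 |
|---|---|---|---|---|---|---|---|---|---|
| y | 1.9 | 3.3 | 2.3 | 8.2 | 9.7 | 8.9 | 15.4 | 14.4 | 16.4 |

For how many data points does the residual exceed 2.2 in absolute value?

2

x=1: ŷ = 1 + 1.1·1 = 2.1; e = 1.9 − 2.1 = -0.2
x=2: ŷ = 1 + 1.1·2 = 3.2; e = 3.3 − 3.2 = 0.1
x=3: ŷ = 1 + 1.1·3 = 4.3; e = 2.3 − 4.3 = -2
x=4: ŷ = 1 + 1.1·4 = 5.4; e = 8.2 − 5.4 = 2.8
x=8: ŷ = 1 + 1.1·8 = 9.8; e = 9.7 − 9.8 = -0.1
x=9: ŷ = 1 + 1.1·9 = 10.9; e = 8.9 − 10.9 = -2
x=11: ŷ = 1 + 1.1·11 = 13.1; e = 15.4 − 13.1 = 2.3
x=13: ŷ = 1 + 1.1·13 = 15.3; e = 14.4 − 15.3 = -0.9
x=14: ŷ = 1 + 1.1·14 = 16.4; e = 16.4 − 16.4 = 0
|e| > 2.2: x=4 (|e|=2.8), x=11 (|e|=2.3) → 2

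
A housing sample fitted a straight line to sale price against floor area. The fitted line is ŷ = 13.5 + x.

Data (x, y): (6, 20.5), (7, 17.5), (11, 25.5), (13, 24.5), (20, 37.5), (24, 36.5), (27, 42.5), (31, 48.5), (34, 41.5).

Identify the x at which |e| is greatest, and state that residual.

x = 34, e = -6

x=6: ŷ = 13.5 + 6 = 19.5; e = 20.5 − 19.5 = 1
x=7: ŷ = 13.5 + 7 = 20.5; e = 17.5 − 20.5 = -3
x=11: ŷ = 13.5 + 11 = 24.5; e = 25.5 − 24.5 = 1
x=13: ŷ = 13.5 + 13 = 26.5; e = 24.5 − 26.5 = -2
x=20: ŷ = 13.5 + 20 = 33.5; e = 37.5 − 33.5 = 4
x=24: ŷ = 13.5 + 24 = 37.5; e = 36.5 − 37.5 = -1
x=27: ŷ = 13.5 + 27 = 40.5; e = 42.5 − 40.5 = 2
x=31: ŷ = 13.5 + 31 = 44.5; e = 48.5 − 44.5 = 4
x=34: ŷ = 13.5 + 34 = 47.5; e = 41.5 − 47.5 = -6
Largest |e| is 6 at x = 34, residual -6.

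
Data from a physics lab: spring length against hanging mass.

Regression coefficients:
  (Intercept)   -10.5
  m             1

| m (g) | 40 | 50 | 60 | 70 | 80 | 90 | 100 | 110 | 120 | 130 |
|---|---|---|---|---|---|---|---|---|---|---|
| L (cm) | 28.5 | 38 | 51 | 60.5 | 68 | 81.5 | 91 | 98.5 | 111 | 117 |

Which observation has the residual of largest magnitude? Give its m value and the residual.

m = 130, r = -2.5

m=40: L̂ = -10.5 + 40 = 29.5; r = 28.5 − 29.5 = -1
m=50: L̂ = -10.5 + 50 = 39.5; r = 38 − 39.5 = -1.5
m=60: L̂ = -10.5 + 60 = 49.5; r = 51 − 49.5 = 1.5
m=70: L̂ = -10.5 + 70 = 59.5; r = 60.5 − 59.5 = 1
m=80: L̂ = -10.5 + 80 = 69.5; r = 68 − 69.5 = -1.5
m=90: L̂ = -10.5 + 90 = 79.5; r = 81.5 − 79.5 = 2
m=100: L̂ = -10.5 + 100 = 89.5; r = 91 − 89.5 = 1.5
m=110: L̂ = -10.5 + 110 = 99.5; r = 98.5 − 99.5 = -1
m=120: L̂ = -10.5 + 120 = 109.5; r = 111 − 109.5 = 1.5
m=130: L̂ = -10.5 + 130 = 119.5; r = 117 − 119.5 = -2.5
Largest |r| is 2.5 at m = 130, residual -2.5.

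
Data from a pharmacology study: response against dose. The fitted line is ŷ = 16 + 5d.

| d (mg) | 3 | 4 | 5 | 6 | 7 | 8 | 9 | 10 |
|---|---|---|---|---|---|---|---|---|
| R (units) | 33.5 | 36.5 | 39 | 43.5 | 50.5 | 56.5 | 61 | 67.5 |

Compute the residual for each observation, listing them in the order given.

d=3: ŷ = 16 + 5·3 = 31; e = 33.5 − 31 = 2.5
d=4: ŷ = 16 + 5·4 = 36; e = 36.5 − 36 = 0.5
d=5: ŷ = 16 + 5·5 = 41; e = 39 − 41 = -2
d=6: ŷ = 16 + 5·6 = 46; e = 43.5 − 46 = -2.5
d=7: ŷ = 16 + 5·7 = 51; e = 50.5 − 51 = -0.5
d=8: ŷ = 16 + 5·8 = 56; e = 56.5 − 56 = 0.5
d=9: ŷ = 16 + 5·9 = 61; e = 61 − 61 = 0
d=10: ŷ = 16 + 5·10 = 66; e = 67.5 − 66 = 1.5

2.5, 0.5, -2, -2.5, -0.5, 0.5, 0, 1.5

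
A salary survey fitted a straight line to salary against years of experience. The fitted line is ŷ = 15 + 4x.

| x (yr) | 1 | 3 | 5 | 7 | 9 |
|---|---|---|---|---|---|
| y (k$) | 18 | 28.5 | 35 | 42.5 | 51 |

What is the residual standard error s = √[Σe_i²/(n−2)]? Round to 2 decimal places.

x=1: ŷ = 15 + 4·1 = 19; e = 18 − 19 = -1
x=3: ŷ = 15 + 4·3 = 27; e = 28.5 − 27 = 1.5
x=5: ŷ = 15 + 4·5 = 35; e = 35 − 35 = 0
x=7: ŷ = 15 + 4·7 = 43; e = 42.5 − 43 = -0.5
x=9: ŷ = 15 + 4·9 = 51; e = 51 − 51 = 0
SSE = 1 + 2.25 + 0 + 0.25 + 0 = 3.5
s = √(3.5/3) = √1.16667 ≈ 1.08

s = 1.08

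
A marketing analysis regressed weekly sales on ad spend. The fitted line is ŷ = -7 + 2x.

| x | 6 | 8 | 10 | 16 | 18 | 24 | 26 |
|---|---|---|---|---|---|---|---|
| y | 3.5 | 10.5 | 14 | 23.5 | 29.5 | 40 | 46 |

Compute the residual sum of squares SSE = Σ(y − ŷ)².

x=6: ŷ = -7 + 2·6 = 5; e = 3.5 − 5 = -1.5
x=8: ŷ = -7 + 2·8 = 9; e = 10.5 − 9 = 1.5
x=10: ŷ = -7 + 2·10 = 13; e = 14 − 13 = 1
x=16: ŷ = -7 + 2·16 = 25; e = 23.5 − 25 = -1.5
x=18: ŷ = -7 + 2·18 = 29; e = 29.5 − 29 = 0.5
x=24: ŷ = -7 + 2·24 = 41; e = 40 − 41 = -1
x=26: ŷ = -7 + 2·26 = 45; e = 46 − 45 = 1
SSE = 2.25 + 2.25 + 1 + 2.25 + 0.25 + 1 + 1 = 10

SSE = 10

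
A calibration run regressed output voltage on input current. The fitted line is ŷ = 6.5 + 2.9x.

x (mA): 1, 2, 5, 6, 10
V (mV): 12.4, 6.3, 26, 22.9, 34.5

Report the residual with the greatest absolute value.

x=1: ŷ = 6.5 + 2.9·1 = 9.4; r = 12.4 − 9.4 = 3
x=2: ŷ = 6.5 + 2.9·2 = 12.3; r = 6.3 − 12.3 = -6
x=5: ŷ = 6.5 + 2.9·5 = 21; r = 26 − 21 = 5
x=6: ŷ = 6.5 + 2.9·6 = 23.9; r = 22.9 − 23.9 = -1
x=10: ŷ = 6.5 + 2.9·10 = 35.5; r = 34.5 − 35.5 = -1
Largest |r| is 6 at x = 2, residual -6.

r = -6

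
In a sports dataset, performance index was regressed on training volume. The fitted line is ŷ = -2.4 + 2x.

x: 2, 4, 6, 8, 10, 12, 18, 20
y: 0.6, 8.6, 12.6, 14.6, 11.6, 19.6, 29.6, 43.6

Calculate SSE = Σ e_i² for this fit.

SSE = 112

x=2: ŷ = -2.4 + 2·2 = 1.6; e = 0.6 − 1.6 = -1
x=4: ŷ = -2.4 + 2·4 = 5.6; e = 8.6 − 5.6 = 3
x=6: ŷ = -2.4 + 2·6 = 9.6; e = 12.6 − 9.6 = 3
x=8: ŷ = -2.4 + 2·8 = 13.6; e = 14.6 − 13.6 = 1
x=10: ŷ = -2.4 + 2·10 = 17.6; e = 11.6 − 17.6 = -6
x=12: ŷ = -2.4 + 2·12 = 21.6; e = 19.6 − 21.6 = -2
x=18: ŷ = -2.4 + 2·18 = 33.6; e = 29.6 − 33.6 = -4
x=20: ŷ = -2.4 + 2·20 = 37.6; e = 43.6 − 37.6 = 6
SSE = 1 + 9 + 9 + 1 + 36 + 4 + 16 + 36 = 112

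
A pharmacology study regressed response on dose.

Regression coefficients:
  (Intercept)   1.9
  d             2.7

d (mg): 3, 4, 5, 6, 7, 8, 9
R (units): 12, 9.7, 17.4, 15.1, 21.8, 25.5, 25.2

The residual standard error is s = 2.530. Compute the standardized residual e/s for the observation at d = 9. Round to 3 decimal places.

-0.395

ŷ = 1.9 + 2.7·9 = 26.2
e = 25.2 − 26.2 = -1
e/s = -1 / 2.530 = -0.395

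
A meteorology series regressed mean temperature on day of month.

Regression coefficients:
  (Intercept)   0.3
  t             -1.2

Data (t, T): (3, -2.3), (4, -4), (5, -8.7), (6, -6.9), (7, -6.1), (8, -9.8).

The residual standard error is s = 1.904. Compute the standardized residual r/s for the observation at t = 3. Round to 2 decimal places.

0.53

ŷ = 0.3 − 1.2·3 = -3.3
r = -2.3 − (-3.3) = 1
r/s = 1 / 1.904 = 0.53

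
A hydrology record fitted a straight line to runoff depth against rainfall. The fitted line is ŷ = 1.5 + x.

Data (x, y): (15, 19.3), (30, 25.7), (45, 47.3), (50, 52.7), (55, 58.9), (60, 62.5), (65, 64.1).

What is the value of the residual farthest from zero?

x=15: ŷ = 1.5 + 15 = 16.5; e = 19.3 − 16.5 = 2.8
x=30: ŷ = 1.5 + 30 = 31.5; e = 25.7 − 31.5 = -5.8
x=45: ŷ = 1.5 + 45 = 46.5; e = 47.3 − 46.5 = 0.8
x=50: ŷ = 1.5 + 50 = 51.5; e = 52.7 − 51.5 = 1.2
x=55: ŷ = 1.5 + 55 = 56.5; e = 58.9 − 56.5 = 2.4
x=60: ŷ = 1.5 + 60 = 61.5; e = 62.5 − 61.5 = 1
x=65: ŷ = 1.5 + 65 = 66.5; e = 64.1 − 66.5 = -2.4
Largest |e| is 5.8 at x = 30, residual -5.8.

e = -5.8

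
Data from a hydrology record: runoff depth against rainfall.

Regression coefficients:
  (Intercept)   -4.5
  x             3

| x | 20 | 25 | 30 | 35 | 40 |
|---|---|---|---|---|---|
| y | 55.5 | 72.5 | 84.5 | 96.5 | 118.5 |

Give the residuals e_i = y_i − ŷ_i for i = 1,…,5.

0, 2, -1, -4, 3

x=20: ŷ = -4.5 + 3·20 = 55.5; e = 55.5 − 55.5 = 0
x=25: ŷ = -4.5 + 3·25 = 70.5; e = 72.5 − 70.5 = 2
x=30: ŷ = -4.5 + 3·30 = 85.5; e = 84.5 − 85.5 = -1
x=35: ŷ = -4.5 + 3·35 = 100.5; e = 96.5 − 100.5 = -4
x=40: ŷ = -4.5 + 3·40 = 115.5; e = 118.5 − 115.5 = 3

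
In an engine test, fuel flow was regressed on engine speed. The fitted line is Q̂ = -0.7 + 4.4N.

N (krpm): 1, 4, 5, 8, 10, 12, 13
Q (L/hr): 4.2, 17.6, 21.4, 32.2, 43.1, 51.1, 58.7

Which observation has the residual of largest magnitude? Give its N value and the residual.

N = 8, e = -2.3

N=1: Q̂ = -0.7 + 4.4·1 = 3.7; e = 4.2 − 3.7 = 0.5
N=4: Q̂ = -0.7 + 4.4·4 = 16.9; e = 17.6 − 16.9 = 0.7
N=5: Q̂ = -0.7 + 4.4·5 = 21.3; e = 21.4 − 21.3 = 0.1
N=8: Q̂ = -0.7 + 4.4·8 = 34.5; e = 32.2 − 34.5 = -2.3
N=10: Q̂ = -0.7 + 4.4·10 = 43.3; e = 43.1 − 43.3 = -0.2
N=12: Q̂ = -0.7 + 4.4·12 = 52.1; e = 51.1 − 52.1 = -1
N=13: Q̂ = -0.7 + 4.4·13 = 56.5; e = 58.7 − 56.5 = 2.2
Largest |e| is 2.3 at N = 8, residual -2.3.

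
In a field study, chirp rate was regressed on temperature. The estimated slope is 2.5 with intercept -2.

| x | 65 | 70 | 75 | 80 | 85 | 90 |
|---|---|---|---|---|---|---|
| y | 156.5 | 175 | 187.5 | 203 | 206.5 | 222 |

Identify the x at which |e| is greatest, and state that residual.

x = 80, e = 5

x=65: ŷ = -2 + 2.5·65 = 160.5; e = 156.5 − 160.5 = -4
x=70: ŷ = -2 + 2.5·70 = 173; e = 175 − 173 = 2
x=75: ŷ = -2 + 2.5·75 = 185.5; e = 187.5 − 185.5 = 2
x=80: ŷ = -2 + 2.5·80 = 198; e = 203 − 198 = 5
x=85: ŷ = -2 + 2.5·85 = 210.5; e = 206.5 − 210.5 = -4
x=90: ŷ = -2 + 2.5·90 = 223; e = 222 − 223 = -1
Largest |e| is 5 at x = 80, residual 5.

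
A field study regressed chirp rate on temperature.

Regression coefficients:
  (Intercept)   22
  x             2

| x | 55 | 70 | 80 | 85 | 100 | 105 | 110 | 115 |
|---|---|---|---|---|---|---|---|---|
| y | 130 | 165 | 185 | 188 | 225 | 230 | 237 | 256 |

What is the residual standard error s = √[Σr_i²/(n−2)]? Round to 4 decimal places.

s = 3.9158

x=55: ŷ = 22 + 2·55 = 132; r = 130 − 132 = -2
x=70: ŷ = 22 + 2·70 = 162; r = 165 − 162 = 3
x=80: ŷ = 22 + 2·80 = 182; r = 185 − 182 = 3
x=85: ŷ = 22 + 2·85 = 192; r = 188 − 192 = -4
x=100: ŷ = 22 + 2·100 = 222; r = 225 − 222 = 3
x=105: ŷ = 22 + 2·105 = 232; r = 230 − 232 = -2
x=110: ŷ = 22 + 2·110 = 242; r = 237 − 242 = -5
x=115: ŷ = 22 + 2·115 = 252; r = 256 − 252 = 4
SSE = 4 + 9 + 9 + 16 + 9 + 4 + 25 + 16 = 92
s = √(92/6) = √15.3333 ≈ 3.9158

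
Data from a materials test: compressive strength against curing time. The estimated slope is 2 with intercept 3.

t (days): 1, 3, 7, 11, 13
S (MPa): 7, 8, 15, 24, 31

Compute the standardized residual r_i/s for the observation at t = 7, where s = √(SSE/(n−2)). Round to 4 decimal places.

-0.9258

t=1: Ŝ = 3 + 2·1 = 5; r = 7 − 5 = 2
t=3: Ŝ = 3 + 2·3 = 9; r = 8 − 9 = -1
t=7: Ŝ = 3 + 2·7 = 17; r = 15 − 17 = -2
t=11: Ŝ = 3 + 2·11 = 25; r = 24 − 25 = -1
t=13: Ŝ = 3 + 2·13 = 29; r = 31 − 29 = 2
SSE = 4 + 1 + 4 + 1 + 4 = 14
s = √(14/3) = 2.16025
r/s = -2 / 2.16025 = -0.9258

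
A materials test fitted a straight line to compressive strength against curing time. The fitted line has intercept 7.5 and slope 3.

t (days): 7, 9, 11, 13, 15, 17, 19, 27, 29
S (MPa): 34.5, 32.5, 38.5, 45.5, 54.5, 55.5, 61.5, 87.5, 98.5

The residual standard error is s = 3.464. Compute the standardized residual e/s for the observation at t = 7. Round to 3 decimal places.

1.732

Ŝ = 7.5 + 3·7 = 28.5
e = 34.5 − 28.5 = 6
e/s = 6 / 3.464 = 1.732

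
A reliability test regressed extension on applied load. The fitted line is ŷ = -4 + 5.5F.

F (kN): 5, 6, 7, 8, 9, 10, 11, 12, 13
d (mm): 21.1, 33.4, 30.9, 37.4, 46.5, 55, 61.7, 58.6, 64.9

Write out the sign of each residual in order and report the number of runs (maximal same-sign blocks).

F=5: ŷ = -4 + 5.5·5 = 23.5; e = 21.1 − 23.5 = -2.4
F=6: ŷ = -4 + 5.5·6 = 29; e = 33.4 − 29 = 4.4
F=7: ŷ = -4 + 5.5·7 = 34.5; e = 30.9 − 34.5 = -3.6
F=8: ŷ = -4 + 5.5·8 = 40; e = 37.4 − 40 = -2.6
F=9: ŷ = -4 + 5.5·9 = 45.5; e = 46.5 − 45.5 = 1
F=10: ŷ = -4 + 5.5·10 = 51; e = 55 − 51 = 4
F=11: ŷ = -4 + 5.5·11 = 56.5; e = 61.7 − 56.5 = 5.2
F=12: ŷ = -4 + 5.5·12 = 62; e = 58.6 − 62 = -3.4
F=13: ŷ = -4 + 5.5·13 = 67.5; e = 64.9 − 67.5 = -2.6
Signs: − + − − + + + − −
Runs: −×1, +×1, −×2, +×3, −×2 → 5

5 runs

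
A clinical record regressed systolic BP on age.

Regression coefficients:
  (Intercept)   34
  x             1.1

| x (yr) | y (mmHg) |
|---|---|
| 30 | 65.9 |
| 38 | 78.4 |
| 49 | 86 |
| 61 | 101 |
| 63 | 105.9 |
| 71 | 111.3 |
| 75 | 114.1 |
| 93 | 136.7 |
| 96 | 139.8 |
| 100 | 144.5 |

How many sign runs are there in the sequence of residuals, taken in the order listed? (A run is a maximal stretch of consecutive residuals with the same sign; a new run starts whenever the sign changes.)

x=30: ŷ = 34 + 1.1·30 = 67; e = 65.9 − 67 = -1.1
x=38: ŷ = 34 + 1.1·38 = 75.8; e = 78.4 − 75.8 = 2.6
x=49: ŷ = 34 + 1.1·49 = 87.9; e = 86 − 87.9 = -1.9
x=61: ŷ = 34 + 1.1·61 = 101.1; e = 101 − 101.1 = -0.1
x=63: ŷ = 34 + 1.1·63 = 103.3; e = 105.9 − 103.3 = 2.6
x=71: ŷ = 34 + 1.1·71 = 112.1; e = 111.3 − 112.1 = -0.8
x=75: ŷ = 34 + 1.1·75 = 116.5; e = 114.1 − 116.5 = -2.4
x=93: ŷ = 34 + 1.1·93 = 136.3; e = 136.7 − 136.3 = 0.4
x=96: ŷ = 34 + 1.1·96 = 139.6; e = 139.8 − 139.6 = 0.2
x=100: ŷ = 34 + 1.1·100 = 144; e = 144.5 − 144 = 0.5
Signs: − + − − + − − + + +
Runs: −×1, +×1, −×2, +×1, −×2, +×3 → 6

6 runs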